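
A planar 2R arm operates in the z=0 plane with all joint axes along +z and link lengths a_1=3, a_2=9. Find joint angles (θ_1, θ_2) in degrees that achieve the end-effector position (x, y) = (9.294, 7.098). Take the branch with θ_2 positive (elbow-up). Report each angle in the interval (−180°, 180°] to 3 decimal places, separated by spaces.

14.730 30.011

cos θ_2 = (136.7600−3²−9²)/(2·3·9) = 0.8659; θ_2 = 30.0113° (elbow-up)
β = atan2(7.0980,9.2940) = 37.3696°; ψ = atan2(4.5015,10.7933) = 22.6394°
θ_1 = β − ψ = 14.7303°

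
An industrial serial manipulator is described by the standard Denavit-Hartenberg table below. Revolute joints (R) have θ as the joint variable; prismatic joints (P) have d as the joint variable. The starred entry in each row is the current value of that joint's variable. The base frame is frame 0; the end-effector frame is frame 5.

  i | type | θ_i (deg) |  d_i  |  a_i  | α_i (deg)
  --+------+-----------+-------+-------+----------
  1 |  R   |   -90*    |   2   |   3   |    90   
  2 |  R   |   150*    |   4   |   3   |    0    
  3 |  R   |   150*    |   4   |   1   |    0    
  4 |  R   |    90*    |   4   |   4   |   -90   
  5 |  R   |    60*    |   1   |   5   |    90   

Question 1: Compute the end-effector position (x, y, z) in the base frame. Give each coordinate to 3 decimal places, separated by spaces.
after link 1: o_1 = (0.0000, -3.0000, 2.0000)
after link 2: o_2 = (-4.0000, -0.4019, 3.5000)
after link 3: o_3 = (-8.0000, -0.9019, 2.6340)
after link 4: o_4 = (-12.0000, -4.3660, 4.6340)
after link 5: o_5 = (-7.6699, -6.0311, 6.7500)

-7.670 -6.031 6.750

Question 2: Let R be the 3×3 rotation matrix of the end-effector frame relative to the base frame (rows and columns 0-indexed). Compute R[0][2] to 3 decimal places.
End-effector z-axis (col 2 of R) = (-0.5000,-0.7500,0.4330)
R[0][2] = -0.5000

-0.500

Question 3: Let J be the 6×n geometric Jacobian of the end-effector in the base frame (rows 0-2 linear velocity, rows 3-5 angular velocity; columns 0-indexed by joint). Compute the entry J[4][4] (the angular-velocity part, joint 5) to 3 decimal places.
0.500

axis z_4 = (-0.0000,0.5000,0.8660); lever o_n−o_4 = (4.3301,-1.6651,2.1160)
cross product → J_v[:, 4] = (2.5000,3.7500,-2.1651)
J_ω[:, 4] = z_4
entry J[4][4] = 0.5000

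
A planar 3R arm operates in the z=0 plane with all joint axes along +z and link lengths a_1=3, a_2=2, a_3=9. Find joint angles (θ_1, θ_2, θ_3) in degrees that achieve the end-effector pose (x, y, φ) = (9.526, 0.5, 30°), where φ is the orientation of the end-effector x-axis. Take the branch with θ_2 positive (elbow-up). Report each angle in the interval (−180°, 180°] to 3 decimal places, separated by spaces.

wrist centre = target − a_3·(cos φ, sin φ) = (1.7318, -4.0000)
cos θ_2 = (18.9990−3²−2²)/(2·3·2) = 0.4999; θ_2 = 60.0053° (elbow-up)
β = atan2(-4.0000,1.7318) = -66.5901°; ψ = atan2(1.7321,3.9998) = 23.4152°
θ_1 = β − ψ = -90.0053°
θ_3 = φ − θ_1 − θ_2 = 60.0000° (wrapped to (-180°,180°])

-90.005 60.005 60.000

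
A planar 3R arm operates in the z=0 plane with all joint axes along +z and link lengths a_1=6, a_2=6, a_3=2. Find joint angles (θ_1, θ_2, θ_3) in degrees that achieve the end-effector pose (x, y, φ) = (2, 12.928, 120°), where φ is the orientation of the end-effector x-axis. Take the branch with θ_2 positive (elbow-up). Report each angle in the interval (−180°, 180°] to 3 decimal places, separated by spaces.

59.996 30.007 29.997

wrist centre = target − a_3·(cos φ, sin φ) = (3.0000, 11.1959)
cos θ_2 = (134.3493−6²−6²)/(2·6·6) = 0.8660; θ_2 = 30.0072° (elbow-up)
β = atan2(11.1959,3.0000) = 74.9997°; ψ = atan2(3.0007,11.1958) = 15.0036°
θ_1 = β − ψ = 59.9961°
θ_3 = φ − θ_1 − θ_2 = 29.9966° (wrapped to (-180°,180°])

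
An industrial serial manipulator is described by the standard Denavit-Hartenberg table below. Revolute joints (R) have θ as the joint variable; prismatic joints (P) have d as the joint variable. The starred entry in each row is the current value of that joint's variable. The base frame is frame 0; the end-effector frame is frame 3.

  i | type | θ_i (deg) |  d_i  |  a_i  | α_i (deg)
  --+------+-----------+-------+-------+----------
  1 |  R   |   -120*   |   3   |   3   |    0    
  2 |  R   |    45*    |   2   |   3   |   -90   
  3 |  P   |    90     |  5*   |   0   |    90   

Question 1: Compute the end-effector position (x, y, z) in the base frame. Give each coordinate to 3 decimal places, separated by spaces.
4.106 -4.202 5.000

after link 1: o_1 = (-1.5000, -2.5981, 3.0000)
after link 2: o_2 = (-0.7235, -5.4959, 5.0000)
after link 3: o_3 = (4.1061, -4.2018, 5.0000)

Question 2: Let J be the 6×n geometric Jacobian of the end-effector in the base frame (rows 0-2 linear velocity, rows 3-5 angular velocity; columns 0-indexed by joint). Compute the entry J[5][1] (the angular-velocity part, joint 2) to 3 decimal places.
1.000

axis z_1 = (0.0000,0.0000,1.0000); lever o_n−o_1 = (5.6061,-1.6037,2.0000)
cross product → J_v[:, 1] = (1.6037,5.6061,-0.0000)
J_ω[:, 1] = z_1
entry J[5][1] = 1.0000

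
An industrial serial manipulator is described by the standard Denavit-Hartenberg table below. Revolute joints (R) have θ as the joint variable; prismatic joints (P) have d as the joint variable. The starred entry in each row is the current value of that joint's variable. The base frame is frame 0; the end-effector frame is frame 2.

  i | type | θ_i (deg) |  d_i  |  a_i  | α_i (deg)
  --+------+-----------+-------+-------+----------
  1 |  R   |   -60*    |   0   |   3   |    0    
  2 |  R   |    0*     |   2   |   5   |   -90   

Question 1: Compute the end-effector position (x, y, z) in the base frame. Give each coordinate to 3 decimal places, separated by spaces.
after link 1: o_1 = (1.5000, -2.5981, 0.0000)
after link 2: o_2 = (4.0000, -6.9282, 2.0000)

4.000 -6.928 2.000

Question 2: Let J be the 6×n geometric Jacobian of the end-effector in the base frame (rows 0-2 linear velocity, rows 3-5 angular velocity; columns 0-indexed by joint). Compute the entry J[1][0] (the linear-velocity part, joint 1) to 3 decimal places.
axis z_0 = ẑ; lever o_n−o_0 = (4.0000,-6.9282,2.0000)
cross product → J_v[:, 0] = (6.9282,4.0000,-0.0000)
J_ω[:, 0] = z_0
entry J[1][0] = 4.0000

4.000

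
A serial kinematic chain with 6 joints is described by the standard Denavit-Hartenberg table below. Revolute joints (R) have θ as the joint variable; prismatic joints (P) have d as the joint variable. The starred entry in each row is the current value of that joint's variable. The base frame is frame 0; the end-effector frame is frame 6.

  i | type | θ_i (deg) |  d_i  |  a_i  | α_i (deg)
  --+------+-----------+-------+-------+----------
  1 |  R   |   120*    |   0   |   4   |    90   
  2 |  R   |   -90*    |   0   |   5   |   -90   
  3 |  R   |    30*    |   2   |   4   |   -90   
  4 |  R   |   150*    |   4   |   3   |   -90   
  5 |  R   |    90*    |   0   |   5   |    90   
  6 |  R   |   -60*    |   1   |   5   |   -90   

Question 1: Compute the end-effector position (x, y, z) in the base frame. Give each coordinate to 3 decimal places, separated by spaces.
after link 1: o_1 = (-2.0000, 3.4641, 0.0000)
after link 2: o_2 = (-2.0000, 3.4641, -5.0000)
after link 3: o_3 = (-4.7321, 4.1962, -8.4641)
after link 4: o_4 = (-5.8571, 1.8146, -4.2141)
after link 5: o_5 = (-2.1071, 3.9796, -6.7141)
after link 6: o_6 = (1.3304, 1.0568, -9.0891)

1.330 1.057 -9.089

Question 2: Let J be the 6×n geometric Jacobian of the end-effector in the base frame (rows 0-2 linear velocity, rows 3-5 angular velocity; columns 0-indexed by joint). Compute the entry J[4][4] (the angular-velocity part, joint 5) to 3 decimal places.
axis z_4 = (-0.2165,0.8750,0.4330); lever o_n−o_4 = (7.1875,-0.7578,-4.8750)
cross product → J_v[:, 4] = (-3.9375,2.0568,-6.1250)
J_ω[:, 4] = z_4
entry J[4][4] = 0.8750

0.875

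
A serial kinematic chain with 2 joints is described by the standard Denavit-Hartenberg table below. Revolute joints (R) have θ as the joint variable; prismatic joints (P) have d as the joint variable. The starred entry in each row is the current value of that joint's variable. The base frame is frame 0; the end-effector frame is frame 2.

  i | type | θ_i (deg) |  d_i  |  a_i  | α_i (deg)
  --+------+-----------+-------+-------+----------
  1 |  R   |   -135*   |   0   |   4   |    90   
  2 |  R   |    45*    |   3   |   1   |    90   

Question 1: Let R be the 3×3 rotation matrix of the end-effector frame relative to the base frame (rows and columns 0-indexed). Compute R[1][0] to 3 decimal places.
End-effector x-axis (col 0 of R) = (-0.5000,-0.5000,0.7071)
R[1][0] = -0.5000

-0.500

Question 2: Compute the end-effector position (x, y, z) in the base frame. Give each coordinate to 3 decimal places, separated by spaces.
-5.450 -1.207 0.707

after link 1: o_1 = (-2.8284, -2.8284, 0.0000)
after link 2: o_2 = (-5.4497, -1.2071, 0.7071)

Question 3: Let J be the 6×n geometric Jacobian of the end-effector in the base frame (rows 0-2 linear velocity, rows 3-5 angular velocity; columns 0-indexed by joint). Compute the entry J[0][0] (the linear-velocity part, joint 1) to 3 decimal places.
1.207

axis z_0 = ẑ; lever o_n−o_0 = (-5.4497,-1.2071,0.7071)
cross product → J_v[:, 0] = (1.2071,-5.4497,0.0000)
J_ω[:, 0] = z_0
entry J[0][0] = 1.2071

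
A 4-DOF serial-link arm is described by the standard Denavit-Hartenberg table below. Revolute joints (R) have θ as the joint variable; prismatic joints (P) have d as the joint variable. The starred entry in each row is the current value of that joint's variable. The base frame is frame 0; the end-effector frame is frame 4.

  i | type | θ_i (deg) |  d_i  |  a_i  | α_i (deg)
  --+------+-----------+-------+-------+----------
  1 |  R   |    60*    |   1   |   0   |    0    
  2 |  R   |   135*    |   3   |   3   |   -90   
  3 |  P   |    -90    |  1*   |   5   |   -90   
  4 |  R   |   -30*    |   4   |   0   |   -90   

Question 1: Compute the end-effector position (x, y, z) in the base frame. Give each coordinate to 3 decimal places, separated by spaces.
-6.503 -2.778 9.000

after link 1: o_1 = (0.0000, 0.0000, 1.0000)
after link 2: o_2 = (-2.8978, -0.7765, 4.0000)
after link 3: o_3 = (-2.6390, -1.7424, 9.0000)
after link 4: o_4 = (-6.5027, -2.7777, 9.0000)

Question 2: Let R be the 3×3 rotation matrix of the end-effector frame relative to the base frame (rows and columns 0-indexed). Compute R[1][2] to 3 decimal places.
End-effector z-axis (col 2 of R) = (-0.2241,0.8365,0.5000)
R[1][2] = 0.8365

0.837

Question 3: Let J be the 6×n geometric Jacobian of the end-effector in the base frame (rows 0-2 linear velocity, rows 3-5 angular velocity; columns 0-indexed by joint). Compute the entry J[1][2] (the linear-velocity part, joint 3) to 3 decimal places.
prismatic axis z_2 = (0.2588,-0.9659,0.0000)
J_v[:, 2] = z_2; J_ω[:, 2] = (0,0,0)
entry J[1][2] = -0.9659

-0.966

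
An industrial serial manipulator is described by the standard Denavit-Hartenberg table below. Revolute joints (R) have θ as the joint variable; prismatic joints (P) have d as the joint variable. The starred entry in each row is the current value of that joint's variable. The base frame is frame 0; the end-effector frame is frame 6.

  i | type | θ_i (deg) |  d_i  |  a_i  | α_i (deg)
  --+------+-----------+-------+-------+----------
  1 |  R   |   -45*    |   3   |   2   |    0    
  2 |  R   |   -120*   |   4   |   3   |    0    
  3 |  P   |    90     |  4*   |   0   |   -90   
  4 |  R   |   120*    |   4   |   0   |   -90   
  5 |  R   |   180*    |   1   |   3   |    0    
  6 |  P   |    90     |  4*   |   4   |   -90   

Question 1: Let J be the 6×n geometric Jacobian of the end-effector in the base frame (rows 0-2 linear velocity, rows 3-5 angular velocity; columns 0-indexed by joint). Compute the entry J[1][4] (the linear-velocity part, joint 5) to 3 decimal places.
2.708

axis z_4 = (-0.2241,0.8365,0.5000); lever o_n−o_4 = (3.1312,3.7690,5.0981)
cross product → J_v[:, 4] = (2.3801,2.7083,-3.4641)
J_ω[:, 4] = z_4
entry J[1][4] = 2.7083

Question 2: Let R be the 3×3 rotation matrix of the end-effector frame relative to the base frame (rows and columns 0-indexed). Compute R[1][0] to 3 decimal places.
End-effector x-axis (col 0 of R) = (0.9659,0.2588,0.0000)
R[1][0] = 0.2588

0.259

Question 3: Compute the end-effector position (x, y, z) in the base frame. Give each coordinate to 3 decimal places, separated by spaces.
5.511 2.614 16.098

after link 1: o_1 = (1.4142, -1.4142, 3.0000)
after link 2: o_2 = (-1.4836, -2.1907, 7.0000)
after link 3: o_3 = (-1.4836, -2.1907, 11.0000)
after link 4: o_4 = (2.3801, -1.1554, 11.0000)
after link 5: o_5 = (2.5442, -1.7678, 14.0981)
after link 6: o_6 = (5.5114, 2.6136, 16.0981)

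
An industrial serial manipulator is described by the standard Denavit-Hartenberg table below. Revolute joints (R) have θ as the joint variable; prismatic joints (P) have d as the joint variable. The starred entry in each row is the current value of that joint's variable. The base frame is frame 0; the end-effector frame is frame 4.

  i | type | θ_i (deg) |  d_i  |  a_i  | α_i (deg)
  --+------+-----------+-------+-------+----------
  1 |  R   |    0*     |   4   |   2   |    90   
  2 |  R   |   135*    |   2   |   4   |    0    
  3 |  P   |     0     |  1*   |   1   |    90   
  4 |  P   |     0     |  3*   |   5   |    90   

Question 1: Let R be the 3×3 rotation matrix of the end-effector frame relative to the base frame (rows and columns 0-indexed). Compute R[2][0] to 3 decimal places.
End-effector x-axis (col 0 of R) = (-0.7071,0.0000,0.7071)
R[2][0] = 0.7071

0.707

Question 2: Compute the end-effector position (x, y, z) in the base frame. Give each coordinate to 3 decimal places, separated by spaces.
-2.950 -3.000 13.192

after link 1: o_1 = (2.0000, 0.0000, 4.0000)
after link 2: o_2 = (-0.8284, -2.0000, 6.8284)
after link 3: o_3 = (-1.5355, -3.0000, 7.5355)
after link 4: o_4 = (-2.9497, -3.0000, 13.1924)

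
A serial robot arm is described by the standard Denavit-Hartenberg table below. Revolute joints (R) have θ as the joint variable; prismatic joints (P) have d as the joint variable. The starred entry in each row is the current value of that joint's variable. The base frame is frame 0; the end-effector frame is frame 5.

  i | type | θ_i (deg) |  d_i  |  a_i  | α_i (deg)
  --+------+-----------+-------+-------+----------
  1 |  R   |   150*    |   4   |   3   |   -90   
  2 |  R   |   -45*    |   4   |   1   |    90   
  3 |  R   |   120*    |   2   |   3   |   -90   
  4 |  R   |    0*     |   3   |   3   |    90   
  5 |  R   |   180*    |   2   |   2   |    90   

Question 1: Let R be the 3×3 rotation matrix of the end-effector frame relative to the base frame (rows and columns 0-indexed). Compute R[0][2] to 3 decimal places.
0.780

End-effector z-axis (col 2 of R) = (0.7803,0.1268,-0.6124)
R[0][2] = 0.7803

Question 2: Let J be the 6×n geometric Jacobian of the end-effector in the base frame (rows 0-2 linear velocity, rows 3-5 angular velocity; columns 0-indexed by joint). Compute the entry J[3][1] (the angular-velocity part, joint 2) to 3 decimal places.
-0.500

axis z_1 = (-0.5000,-0.8660,0.0000); lever o_n−o_1 = (1.6708,-7.8514,0.2842)
cross product → J_v[:, 1] = (-0.2461,0.1421,5.3727)
J_ω[:, 1] = z_1
entry J[3][1] = -0.5000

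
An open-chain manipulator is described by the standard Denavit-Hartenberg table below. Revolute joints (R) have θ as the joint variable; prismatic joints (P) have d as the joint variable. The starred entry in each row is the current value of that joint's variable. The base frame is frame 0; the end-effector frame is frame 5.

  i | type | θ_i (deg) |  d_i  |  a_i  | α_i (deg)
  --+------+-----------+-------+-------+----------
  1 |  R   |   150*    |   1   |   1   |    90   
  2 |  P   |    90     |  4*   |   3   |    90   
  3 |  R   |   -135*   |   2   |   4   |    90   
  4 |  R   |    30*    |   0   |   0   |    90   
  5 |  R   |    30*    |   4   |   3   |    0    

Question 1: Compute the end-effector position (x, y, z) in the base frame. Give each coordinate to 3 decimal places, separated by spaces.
-1.110 -0.252 -2.894

after link 1: o_1 = (-0.8660, 0.5000, 1.0000)
after link 2: o_2 = (1.1340, 3.9641, 4.0000)
after link 3: o_3 = (-2.0123, 2.5146, 1.1716)
after link 4: o_4 = (-2.0123, 2.5146, 1.1716)
after link 5: o_5 = (-1.1096, -0.2519, -2.8943)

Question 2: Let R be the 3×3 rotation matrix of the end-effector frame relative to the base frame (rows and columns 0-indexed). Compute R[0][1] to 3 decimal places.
0.676

End-effector y-axis (col 1 of R) = (0.6758,0.6705,-0.3062)
R[0][1] = 0.6758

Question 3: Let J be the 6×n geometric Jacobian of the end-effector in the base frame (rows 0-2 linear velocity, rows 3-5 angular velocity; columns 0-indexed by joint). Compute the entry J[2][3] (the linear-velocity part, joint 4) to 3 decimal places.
-1.531

axis z_3 = (0.3536,0.6124,-0.7071); lever o_n−o_3 = (0.9027,-2.7666,-4.0659)
cross product → J_v[:, 3] = (-4.4461,0.7992,-1.5309)
J_ω[:, 3] = z_3
entry J[2][3] = -1.5309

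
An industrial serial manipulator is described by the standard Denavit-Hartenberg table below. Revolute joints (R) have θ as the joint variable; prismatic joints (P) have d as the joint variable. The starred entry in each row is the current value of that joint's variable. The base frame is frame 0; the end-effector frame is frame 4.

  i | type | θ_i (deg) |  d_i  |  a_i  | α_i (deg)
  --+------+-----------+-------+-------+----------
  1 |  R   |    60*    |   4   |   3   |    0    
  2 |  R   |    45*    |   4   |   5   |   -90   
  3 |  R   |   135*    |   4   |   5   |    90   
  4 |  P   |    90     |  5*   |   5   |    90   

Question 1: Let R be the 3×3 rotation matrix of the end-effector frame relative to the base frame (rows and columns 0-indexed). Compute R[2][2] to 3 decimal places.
-0.707

End-effector z-axis (col 2 of R) = (0.1830,-0.6830,-0.7071)
R[2][2] = -0.7071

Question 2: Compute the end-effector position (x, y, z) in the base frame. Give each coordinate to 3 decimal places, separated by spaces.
-8.487 5.098 0.929

after link 1: o_1 = (1.5000, 2.5981, 4.0000)
after link 2: o_2 = (0.2059, 7.4277, 8.0000)
after link 3: o_3 = (-2.7427, 2.9774, 4.4645)
after link 4: o_4 = (-8.4874, 5.0983, 0.9289)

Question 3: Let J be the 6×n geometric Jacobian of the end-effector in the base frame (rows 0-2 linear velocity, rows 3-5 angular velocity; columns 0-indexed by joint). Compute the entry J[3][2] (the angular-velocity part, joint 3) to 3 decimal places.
-0.966

axis z_2 = (-0.9659,-0.2588,0.0000); lever o_n−o_2 = (-8.6933,-2.3294,-7.0711)
cross product → J_v[:, 2] = (1.8301,-6.8301,-0.0000)
J_ω[:, 2] = z_2
entry J[3][2] = -0.9659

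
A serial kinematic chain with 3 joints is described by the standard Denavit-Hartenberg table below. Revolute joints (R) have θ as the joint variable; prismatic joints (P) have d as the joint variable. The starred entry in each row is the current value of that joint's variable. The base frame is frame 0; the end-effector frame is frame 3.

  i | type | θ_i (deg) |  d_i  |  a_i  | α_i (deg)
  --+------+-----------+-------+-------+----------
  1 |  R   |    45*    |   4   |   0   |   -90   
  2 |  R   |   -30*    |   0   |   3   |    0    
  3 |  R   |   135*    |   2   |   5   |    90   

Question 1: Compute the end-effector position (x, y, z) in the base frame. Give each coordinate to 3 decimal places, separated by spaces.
-0.492 2.336 0.670

after link 1: o_1 = (0.0000, 0.0000, 4.0000)
after link 2: o_2 = (1.8371, 1.8371, 5.5000)
after link 3: o_3 = (-0.4922, 2.3363, 0.6704)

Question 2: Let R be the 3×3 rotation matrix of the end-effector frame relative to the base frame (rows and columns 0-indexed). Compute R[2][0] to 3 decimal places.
End-effector x-axis (col 0 of R) = (-0.1830,-0.1830,-0.9659)
R[2][0] = -0.9659

-0.966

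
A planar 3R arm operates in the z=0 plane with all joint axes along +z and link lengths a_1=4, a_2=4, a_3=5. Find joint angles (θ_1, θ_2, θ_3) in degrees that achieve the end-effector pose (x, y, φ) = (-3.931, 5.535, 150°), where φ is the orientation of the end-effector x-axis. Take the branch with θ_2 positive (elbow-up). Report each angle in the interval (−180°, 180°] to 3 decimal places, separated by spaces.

15.006 135.005 -0.011

wrist centre = target − a_3·(cos φ, sin φ) = (0.3991, 3.0350)
cos θ_2 = (9.3705−4²−4²)/(2·4·4) = -0.7072; θ_2 = 135.0052° (elbow-up)
β = atan2(3.0350,0.3991) = 82.5081°; ψ = atan2(2.8282,1.1713) = 67.5026°
θ_1 = β − ψ = 15.0055°
θ_3 = φ − θ_1 − θ_2 = -0.0107° (wrapped to (-180°,180°])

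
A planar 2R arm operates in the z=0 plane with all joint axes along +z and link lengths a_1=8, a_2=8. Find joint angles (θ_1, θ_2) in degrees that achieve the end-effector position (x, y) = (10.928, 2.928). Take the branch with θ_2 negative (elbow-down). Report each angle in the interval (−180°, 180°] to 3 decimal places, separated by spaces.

cos θ_2 = (127.9944−8²−8²)/(2·8·8) = -0.0000; θ_2 = -90.0025° (elbow-down)
β = atan2(2.9280,10.9280) = 14.9993°; ψ = atan2(-8.0000,7.9996) = -45.0013°
θ_1 = β − ψ = 60.0005°

60.001 -90.003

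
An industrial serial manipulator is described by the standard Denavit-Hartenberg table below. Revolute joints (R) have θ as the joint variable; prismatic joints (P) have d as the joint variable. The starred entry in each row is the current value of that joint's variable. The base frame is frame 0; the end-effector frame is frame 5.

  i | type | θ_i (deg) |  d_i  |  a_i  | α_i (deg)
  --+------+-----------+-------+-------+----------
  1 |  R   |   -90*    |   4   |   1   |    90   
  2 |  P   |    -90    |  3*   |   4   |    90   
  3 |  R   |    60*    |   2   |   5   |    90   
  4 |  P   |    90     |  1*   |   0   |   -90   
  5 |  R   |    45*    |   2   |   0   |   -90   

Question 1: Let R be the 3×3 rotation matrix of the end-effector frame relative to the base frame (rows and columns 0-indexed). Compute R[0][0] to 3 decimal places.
-0.354

End-effector x-axis (col 0 of R) = (-0.3536,0.7071,0.6124)
R[0][0] = -0.3536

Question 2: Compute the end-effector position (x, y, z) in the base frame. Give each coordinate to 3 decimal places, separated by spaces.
-5.098 1.000 -2.366

after link 1: o_1 = (0.0000, -1.0000, 4.0000)
after link 2: o_2 = (-3.0000, -1.0000, 0.0000)
after link 3: o_3 = (-7.3301, 1.0000, -2.5000)
after link 4: o_4 = (-6.8301, 1.0000, -3.3660)
after link 5: o_5 = (-5.0981, 1.0000, -2.3660)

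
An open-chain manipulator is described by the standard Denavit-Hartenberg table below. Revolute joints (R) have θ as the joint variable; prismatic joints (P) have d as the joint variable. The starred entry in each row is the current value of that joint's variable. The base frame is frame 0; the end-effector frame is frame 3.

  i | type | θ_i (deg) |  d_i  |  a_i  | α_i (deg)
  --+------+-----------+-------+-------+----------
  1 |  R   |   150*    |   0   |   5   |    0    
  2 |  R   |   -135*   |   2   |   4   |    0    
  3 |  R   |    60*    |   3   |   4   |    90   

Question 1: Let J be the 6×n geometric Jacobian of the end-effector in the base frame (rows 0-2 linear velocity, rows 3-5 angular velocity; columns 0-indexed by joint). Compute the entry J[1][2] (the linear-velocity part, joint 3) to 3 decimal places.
axis z_2 = (0.0000,0.0000,1.0000); lever o_n−o_2 = (1.0353,3.8637,3.0000)
cross product → J_v[:, 2] = (-3.8637,1.0353,0.0000)
J_ω[:, 2] = z_2
entry J[1][2] = 1.0353

1.035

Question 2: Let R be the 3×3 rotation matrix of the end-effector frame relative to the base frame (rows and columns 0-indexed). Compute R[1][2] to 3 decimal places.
-0.259

End-effector z-axis (col 2 of R) = (0.9659,-0.2588,0.0000)
R[1][2] = -0.2588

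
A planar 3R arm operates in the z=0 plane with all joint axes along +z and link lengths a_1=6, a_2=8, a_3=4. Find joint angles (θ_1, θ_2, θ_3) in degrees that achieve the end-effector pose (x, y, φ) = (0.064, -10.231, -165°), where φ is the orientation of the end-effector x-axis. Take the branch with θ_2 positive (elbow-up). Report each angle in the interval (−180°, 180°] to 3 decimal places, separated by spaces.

wrist centre = target − a_3·(cos φ, sin φ) = (3.9277, -9.1957)
cos θ_2 = (99.9882−6²−8²)/(2·6·8) = -0.0001; θ_2 = 90.0070° (elbow-up)
β = atan2(-9.1957,3.9277) = -66.8716°; ψ = atan2(8.0000,5.9990) = 53.1346°
θ_1 = β − ψ = -120.0062°
θ_3 = φ − θ_1 − θ_2 = -135.0009° (wrapped to (-180°,180°])

-120.006 90.007 -135.001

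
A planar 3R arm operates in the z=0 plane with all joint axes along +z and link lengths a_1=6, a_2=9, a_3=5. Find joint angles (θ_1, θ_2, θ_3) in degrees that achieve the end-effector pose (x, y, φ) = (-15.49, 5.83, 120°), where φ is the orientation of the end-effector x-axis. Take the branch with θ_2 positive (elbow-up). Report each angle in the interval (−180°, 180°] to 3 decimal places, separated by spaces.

136.823 60.006 -76.829

wrist centre = target − a_3·(cos φ, sin φ) = (-12.9900, 1.4999)
cos θ_2 = (170.9897−6²−9²)/(2·6·9) = 0.4999; θ_2 = 60.0063° (elbow-up)
β = atan2(1.4999,-12.9900) = 173.4136°; ψ = atan2(7.7947,10.4991) = 36.5908°
θ_1 = β − ψ = 136.8228°
θ_3 = φ − θ_1 − θ_2 = -76.8291° (wrapped to (-180°,180°])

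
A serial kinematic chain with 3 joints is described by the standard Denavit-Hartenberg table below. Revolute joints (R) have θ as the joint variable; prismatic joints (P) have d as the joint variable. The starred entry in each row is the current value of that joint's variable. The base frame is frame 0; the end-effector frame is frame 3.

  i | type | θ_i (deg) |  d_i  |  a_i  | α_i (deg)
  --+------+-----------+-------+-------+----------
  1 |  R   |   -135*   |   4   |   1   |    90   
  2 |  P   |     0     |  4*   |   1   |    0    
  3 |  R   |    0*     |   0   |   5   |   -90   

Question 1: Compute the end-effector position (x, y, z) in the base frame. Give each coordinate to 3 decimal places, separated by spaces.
-7.778 -2.121 4.000

after link 1: o_1 = (-0.7071, -0.7071, 4.0000)
after link 2: o_2 = (-4.2426, 1.4142, 4.0000)
after link 3: o_3 = (-7.7782, -2.1213, 4.0000)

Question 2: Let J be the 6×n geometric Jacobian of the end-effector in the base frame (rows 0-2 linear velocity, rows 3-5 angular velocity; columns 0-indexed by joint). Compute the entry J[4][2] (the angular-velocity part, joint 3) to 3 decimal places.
axis z_2 = (-0.7071,0.7071,0.0000); lever o_n−o_2 = (-3.5355,-3.5355,0.0000)
cross product → J_v[:, 2] = (0.0000,-0.0000,5.0000)
J_ω[:, 2] = z_2
entry J[4][2] = 0.7071

0.707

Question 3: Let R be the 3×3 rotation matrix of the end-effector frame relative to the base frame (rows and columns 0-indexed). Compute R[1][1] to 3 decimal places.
End-effector y-axis (col 1 of R) = (0.7071,-0.7071,0.0000)
R[1][1] = -0.7071

-0.707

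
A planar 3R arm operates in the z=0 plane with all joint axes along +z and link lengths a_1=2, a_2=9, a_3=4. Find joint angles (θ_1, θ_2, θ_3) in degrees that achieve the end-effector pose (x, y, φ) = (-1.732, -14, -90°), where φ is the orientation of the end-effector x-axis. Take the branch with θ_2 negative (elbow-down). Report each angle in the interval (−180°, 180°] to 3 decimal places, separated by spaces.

-49.652 -60.000 19.653

wrist centre = target − a_3·(cos φ, sin φ) = (-1.7320, -10.0000)
cos θ_2 = (102.9998−2²−9²)/(2·2·9) = 0.5000; θ_2 = -60.0003° (elbow-down)
β = atan2(-10.0000,-1.7320) = -99.8261°; ψ = atan2(-7.7943,6.5000) = -50.1739°
θ_1 = β − ψ = -49.6523°
θ_3 = φ − θ_1 − θ_2 = 19.6526° (wrapped to (-180°,180°])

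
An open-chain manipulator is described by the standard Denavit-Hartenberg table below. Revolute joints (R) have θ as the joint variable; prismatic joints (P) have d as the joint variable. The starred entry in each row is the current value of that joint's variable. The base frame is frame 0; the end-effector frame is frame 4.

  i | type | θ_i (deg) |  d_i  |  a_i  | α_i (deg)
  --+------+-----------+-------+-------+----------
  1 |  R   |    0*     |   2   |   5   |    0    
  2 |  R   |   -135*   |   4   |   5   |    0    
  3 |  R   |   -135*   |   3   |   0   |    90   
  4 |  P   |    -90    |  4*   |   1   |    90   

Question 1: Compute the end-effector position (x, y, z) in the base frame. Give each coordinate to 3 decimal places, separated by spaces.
5.464 -3.536 8.000

after link 1: o_1 = (5.0000, 0.0000, 2.0000)
after link 2: o_2 = (1.4645, -3.5355, 6.0000)
after link 3: o_3 = (1.4645, -3.5355, 9.0000)
after link 4: o_4 = (5.4645, -3.5355, 8.0000)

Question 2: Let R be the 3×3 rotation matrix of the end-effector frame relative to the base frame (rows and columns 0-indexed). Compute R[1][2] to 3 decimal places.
End-effector z-axis (col 2 of R) = (0.0000,-1.0000,-0.0000)
R[1][2] = -1.0000

-1.000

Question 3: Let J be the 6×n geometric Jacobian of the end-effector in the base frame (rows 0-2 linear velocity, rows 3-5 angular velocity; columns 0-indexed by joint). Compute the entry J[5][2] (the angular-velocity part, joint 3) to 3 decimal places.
1.000

axis z_2 = (0.0000,0.0000,1.0000); lever o_n−o_2 = (4.0000,0.0000,2.0000)
cross product → J_v[:, 2] = (-0.0000,4.0000,0.0000)
J_ω[:, 2] = z_2
entry J[5][2] = 1.0000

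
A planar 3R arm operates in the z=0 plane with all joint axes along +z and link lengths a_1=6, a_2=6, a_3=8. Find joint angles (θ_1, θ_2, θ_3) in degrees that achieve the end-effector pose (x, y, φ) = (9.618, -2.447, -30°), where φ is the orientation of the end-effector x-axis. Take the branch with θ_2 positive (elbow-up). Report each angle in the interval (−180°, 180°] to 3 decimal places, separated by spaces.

wrist centre = target − a_3·(cos φ, sin φ) = (2.6898, 1.5530)
cos θ_2 = (9.6468−6²−6²)/(2·6·6) = -0.8660; θ_2 = 149.9990° (elbow-up)
β = atan2(1.5530,2.6898) = 30.0007°; ψ = atan2(3.0001,0.8039) = 74.9995°
θ_1 = β − ψ = -44.9988°
θ_3 = φ − θ_1 − θ_2 = -135.0002° (wrapped to (-180°,180°])

-44.999 149.999 -135.000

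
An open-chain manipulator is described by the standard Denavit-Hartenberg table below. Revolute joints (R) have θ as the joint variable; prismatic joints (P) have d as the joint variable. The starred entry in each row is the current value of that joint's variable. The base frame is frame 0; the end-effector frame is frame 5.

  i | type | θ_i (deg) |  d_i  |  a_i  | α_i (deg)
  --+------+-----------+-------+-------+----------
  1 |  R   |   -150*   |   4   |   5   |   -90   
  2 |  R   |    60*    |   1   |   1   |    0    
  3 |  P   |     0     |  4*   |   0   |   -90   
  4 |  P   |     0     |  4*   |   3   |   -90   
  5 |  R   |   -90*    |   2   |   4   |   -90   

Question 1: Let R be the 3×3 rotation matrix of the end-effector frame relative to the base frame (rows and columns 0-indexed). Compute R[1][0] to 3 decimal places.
End-effector x-axis (col 0 of R) = (0.7500,0.4330,-0.5000)
R[1][0] = 0.4330

0.433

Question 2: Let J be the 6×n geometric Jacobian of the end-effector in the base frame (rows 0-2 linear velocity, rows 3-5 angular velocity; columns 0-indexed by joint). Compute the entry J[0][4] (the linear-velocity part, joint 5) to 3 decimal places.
axis z_4 = (-0.5000,0.8660,-0.0000); lever o_n−o_4 = (2.0000,3.4641,-2.0000)
cross product → J_v[:, 4] = (-1.7321,-1.0000,-3.4641)
J_ω[:, 4] = z_4
entry J[0][4] = -1.7321

-1.732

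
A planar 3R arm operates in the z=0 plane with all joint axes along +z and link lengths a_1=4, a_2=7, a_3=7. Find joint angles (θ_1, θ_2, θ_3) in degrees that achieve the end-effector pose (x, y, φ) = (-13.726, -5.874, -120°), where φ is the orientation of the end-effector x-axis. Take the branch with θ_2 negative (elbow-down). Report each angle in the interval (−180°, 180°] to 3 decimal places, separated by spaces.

-152.117 -44.988 77.105

wrist centre = target − a_3·(cos φ, sin φ) = (-10.2260, 0.1882)
cos θ_2 = (104.6065−4²−7²)/(2·4·7) = 0.7073; θ_2 = -44.9877° (elbow-down)
β = atan2(0.1882,-10.2260) = 178.9458°; ψ = atan2(-4.9487,8.9508) = -28.9371°
θ_1 = β − ψ = 207.8829°
θ_3 = φ − θ_1 − θ_2 = 77.1048° (wrapped to (-180°,180°])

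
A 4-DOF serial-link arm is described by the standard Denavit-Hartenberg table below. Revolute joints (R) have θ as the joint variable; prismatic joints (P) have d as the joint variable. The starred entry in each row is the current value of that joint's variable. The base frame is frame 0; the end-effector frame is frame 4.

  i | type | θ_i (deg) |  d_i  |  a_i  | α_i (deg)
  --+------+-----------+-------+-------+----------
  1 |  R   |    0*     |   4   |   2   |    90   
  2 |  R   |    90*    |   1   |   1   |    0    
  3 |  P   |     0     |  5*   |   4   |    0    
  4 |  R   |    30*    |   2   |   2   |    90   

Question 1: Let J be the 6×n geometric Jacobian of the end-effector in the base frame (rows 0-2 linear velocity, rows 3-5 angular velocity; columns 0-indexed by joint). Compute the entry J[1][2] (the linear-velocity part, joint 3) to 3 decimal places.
prismatic axis z_2 = (0.0000,-1.0000,0.0000)
J_v[:, 2] = z_2; J_ω[:, 2] = (0,0,0)
entry J[1][2] = -1.0000

-1.000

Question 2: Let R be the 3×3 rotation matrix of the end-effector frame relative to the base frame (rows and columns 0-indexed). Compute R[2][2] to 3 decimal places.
0.500

End-effector z-axis (col 2 of R) = (0.8660,-0.0000,0.5000)
R[2][2] = 0.5000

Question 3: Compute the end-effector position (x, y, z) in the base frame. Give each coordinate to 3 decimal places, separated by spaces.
after link 1: o_1 = (2.0000, 0.0000, 4.0000)
after link 2: o_2 = (2.0000, -1.0000, 5.0000)
after link 3: o_3 = (2.0000, -6.0000, 9.0000)
after link 4: o_4 = (1.0000, -8.0000, 10.7321)

1.000 -8.000 10.732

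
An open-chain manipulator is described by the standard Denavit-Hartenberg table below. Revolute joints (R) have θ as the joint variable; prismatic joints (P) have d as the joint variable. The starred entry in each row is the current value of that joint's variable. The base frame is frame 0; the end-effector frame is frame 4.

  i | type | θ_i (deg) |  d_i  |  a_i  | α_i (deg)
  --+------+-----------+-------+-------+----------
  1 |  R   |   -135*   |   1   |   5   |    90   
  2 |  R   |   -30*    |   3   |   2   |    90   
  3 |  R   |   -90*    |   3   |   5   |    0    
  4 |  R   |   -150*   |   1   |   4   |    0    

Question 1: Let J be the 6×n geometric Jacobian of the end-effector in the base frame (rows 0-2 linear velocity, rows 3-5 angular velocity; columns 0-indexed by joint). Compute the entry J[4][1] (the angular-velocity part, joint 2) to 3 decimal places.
0.707

axis z_1 = (-0.7071,0.7071,0.0000); lever o_n−o_1 = (0.3789,2.4495,-3.4641)
cross product → J_v[:, 1] = (-2.4495,-2.4495,-2.0000)
J_ω[:, 1] = z_1
entry J[4][1] = 0.7071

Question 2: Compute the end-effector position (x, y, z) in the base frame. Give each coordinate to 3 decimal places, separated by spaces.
after link 1: o_1 = (-3.5355, -3.5355, 1.0000)
after link 2: o_2 = (-6.8816, -2.6390, 0.0000)
after link 3: o_3 = (-2.2854, -5.1138, -2.5981)
after link 4: o_4 = (-3.1566, -1.0860, -2.4641)

-3.157 -1.086 -2.464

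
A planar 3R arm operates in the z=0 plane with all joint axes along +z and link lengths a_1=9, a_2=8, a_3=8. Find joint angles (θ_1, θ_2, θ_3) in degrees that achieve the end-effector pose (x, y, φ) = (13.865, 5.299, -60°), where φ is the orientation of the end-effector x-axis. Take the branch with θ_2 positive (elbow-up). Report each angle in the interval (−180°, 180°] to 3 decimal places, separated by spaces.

29.999 45.000 -134.999

wrist centre = target − a_3·(cos φ, sin φ) = (9.8650, 12.2272)
cos θ_2 = (246.8227−9²−8²)/(2·9·8) = 0.7071; θ_2 = 45.0004° (elbow-up)
β = atan2(12.2272,9.8650) = 51.1031°; ψ = atan2(5.6569,14.6568) = 21.1044°
θ_1 = β − ψ = 29.9987°
θ_3 = φ − θ_1 − θ_2 = -134.9991° (wrapped to (-180°,180°])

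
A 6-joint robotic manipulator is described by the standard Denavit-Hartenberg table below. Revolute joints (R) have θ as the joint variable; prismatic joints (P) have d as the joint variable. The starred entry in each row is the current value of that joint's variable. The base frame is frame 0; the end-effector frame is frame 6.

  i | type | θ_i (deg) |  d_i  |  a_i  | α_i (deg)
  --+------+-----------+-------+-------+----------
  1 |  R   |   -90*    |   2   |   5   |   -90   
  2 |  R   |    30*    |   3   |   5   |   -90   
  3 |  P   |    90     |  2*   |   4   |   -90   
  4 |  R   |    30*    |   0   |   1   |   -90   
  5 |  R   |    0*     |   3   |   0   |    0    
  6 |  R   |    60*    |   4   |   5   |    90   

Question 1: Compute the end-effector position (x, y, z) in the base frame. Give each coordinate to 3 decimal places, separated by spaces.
after link 1: o_1 = (0.0000, -5.0000, 2.0000)
after link 2: o_2 = (3.0000, -9.3301, -0.5000)
after link 3: o_3 = (-1.0000, -8.3301, -2.2321)
after link 4: o_4 = (-1.8660, -8.5801, -1.7990)
after link 5: o_5 = (-0.3660, -9.8792, 0.4510)
after link 6: o_6 = (-0.5311, -15.9862, 2.3684)

-0.531 -15.986 2.368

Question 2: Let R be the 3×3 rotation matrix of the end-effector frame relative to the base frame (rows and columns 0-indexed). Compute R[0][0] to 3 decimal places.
-0.433

End-effector x-axis (col 0 of R) = (-0.4330,-0.8750,-0.2165)
R[0][0] = -0.4330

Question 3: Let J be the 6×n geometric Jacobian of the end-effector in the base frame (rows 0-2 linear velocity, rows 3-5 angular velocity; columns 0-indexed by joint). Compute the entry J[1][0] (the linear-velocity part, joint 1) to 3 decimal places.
-0.531

axis z_0 = ẑ; lever o_n−o_0 = (-0.5311,-15.9862,2.3684)
cross product → J_v[:, 0] = (15.9862,-0.5311,0.0000)
J_ω[:, 0] = z_0
entry J[1][0] = -0.5311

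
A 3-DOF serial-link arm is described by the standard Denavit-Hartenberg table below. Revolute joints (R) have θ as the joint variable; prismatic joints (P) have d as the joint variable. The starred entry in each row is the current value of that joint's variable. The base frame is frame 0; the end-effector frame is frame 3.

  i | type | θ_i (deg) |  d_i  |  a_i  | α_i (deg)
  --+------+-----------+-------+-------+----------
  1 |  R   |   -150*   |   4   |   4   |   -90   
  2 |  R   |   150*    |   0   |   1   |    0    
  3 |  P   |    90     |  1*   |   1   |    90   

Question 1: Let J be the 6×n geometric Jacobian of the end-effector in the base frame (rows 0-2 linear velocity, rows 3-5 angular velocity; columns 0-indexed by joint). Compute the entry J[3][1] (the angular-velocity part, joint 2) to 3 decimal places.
axis z_1 = (0.5000,-0.8660,0.0000); lever o_n−o_1 = (1.6830,-0.1830,0.3660)
cross product → J_v[:, 1] = (-0.3170,-0.1830,1.3660)
J_ω[:, 1] = z_1
entry J[3][1] = 0.5000

0.500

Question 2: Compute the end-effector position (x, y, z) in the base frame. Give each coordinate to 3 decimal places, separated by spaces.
-1.781 -2.183 4.366

after link 1: o_1 = (-3.4641, -2.0000, 4.0000)
after link 2: o_2 = (-2.7141, -1.5670, 3.5000)
after link 3: o_3 = (-1.7811, -2.1830, 4.3660)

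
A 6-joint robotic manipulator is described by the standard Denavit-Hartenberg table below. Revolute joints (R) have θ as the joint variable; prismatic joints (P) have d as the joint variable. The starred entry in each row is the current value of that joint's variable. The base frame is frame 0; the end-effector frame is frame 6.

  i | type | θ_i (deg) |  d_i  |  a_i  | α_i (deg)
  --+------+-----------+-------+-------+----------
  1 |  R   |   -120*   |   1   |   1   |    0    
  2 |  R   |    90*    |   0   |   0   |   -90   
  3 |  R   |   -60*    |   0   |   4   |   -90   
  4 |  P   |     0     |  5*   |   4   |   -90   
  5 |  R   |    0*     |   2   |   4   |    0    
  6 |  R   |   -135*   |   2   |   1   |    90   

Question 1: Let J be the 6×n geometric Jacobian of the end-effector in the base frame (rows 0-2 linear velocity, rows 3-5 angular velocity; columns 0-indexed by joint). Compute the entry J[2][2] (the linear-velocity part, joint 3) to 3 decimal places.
-10.589

axis z_2 = (0.5000,0.8660,0.0000); lever o_n−o_2 = (7.1703,-8.7586,6.9264)
cross product → J_v[:, 2] = (5.9984,-3.4632,-10.5889)
J_ω[:, 2] = z_2
entry J[2][2] = -10.5889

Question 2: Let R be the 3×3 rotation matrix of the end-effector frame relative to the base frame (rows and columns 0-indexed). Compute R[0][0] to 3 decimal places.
0.224

End-effector x-axis (col 0 of R) = (0.2241,-0.1294,-0.9659)
R[0][0] = 0.2241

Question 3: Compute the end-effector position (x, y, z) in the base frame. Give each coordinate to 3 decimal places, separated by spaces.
after link 1: o_1 = (-0.5000, -0.8660, 1.0000)
after link 2: o_2 = (-0.5000, -0.8660, 1.0000)
after link 3: o_3 = (1.2321, -1.8660, 4.4641)
after link 4: o_4 = (6.7141, -5.0311, 5.4282)
after link 5: o_5 = (7.4462, -7.7631, 8.8923)
after link 6: o_6 = (6.6703, -9.6246, 7.9264)

6.670 -9.625 7.926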